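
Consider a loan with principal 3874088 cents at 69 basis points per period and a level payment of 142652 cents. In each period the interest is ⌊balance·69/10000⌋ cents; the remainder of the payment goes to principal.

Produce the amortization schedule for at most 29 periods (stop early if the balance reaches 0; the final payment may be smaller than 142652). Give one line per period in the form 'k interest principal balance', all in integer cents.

1 26731 115921 3758167
2 25931 116721 3641446
3 25125 117527 3523919
4 24315 118337 3405582
5 23498 119154 3286428
6 22676 119976 3166452
7 21848 120804 3045648
8 21014 121638 2924010
9 20175 122477 2801533
10 19330 123322 2678211
11 18479 124173 2554038
12 17622 125030 2429008
13 16760 125892 2303116
14 15891 126761 2176355
15 15016 127636 2048719
16 14136 128516 1920203
17 13249 129403 1790800
18 12356 130296 1660504
19 11457 131195 1529309
20 10552 132100 1397209
21 9640 133012 1264197
22 8722 133930 1130267
23 7798 134854 995413
24 6868 135784 859629
25 5931 136721 722908
26 4988 137664 585244
27 4038 138614 446630
28 3081 139571 307059
29 2118 140534 166525

1. interest=⌊3874088·69/10000⌋=26731; principal=142652-26731=115921; balance=3874088-115921=3758167
2. interest=⌊3758167·69/10000⌋=25931; principal=142652-25931=116721; balance=3758167-116721=3641446
3. interest=⌊3641446·69/10000⌋=25125; principal=142652-25125=117527; balance=3641446-117527=3523919
4. interest=⌊3523919·69/10000⌋=24315; principal=142652-24315=118337; balance=3523919-118337=3405582
5. interest=⌊3405582·69/10000⌋=23498; principal=142652-23498=119154; balance=3405582-119154=3286428
6. interest=⌊3286428·69/10000⌋=22676; principal=142652-22676=119976; balance=3286428-119976=3166452
7. interest=⌊3166452·69/10000⌋=21848; principal=142652-21848=120804; balance=3166452-120804=3045648
8. interest=⌊3045648·69/10000⌋=21014; principal=142652-21014=121638; balance=3045648-121638=2924010
9. interest=⌊2924010·69/10000⌋=20175; principal=142652-20175=122477; balance=2924010-122477=2801533
10. interest=⌊2801533·69/10000⌋=19330; principal=142652-19330=123322; balance=2801533-123322=2678211
11. interest=⌊2678211·69/10000⌋=18479; principal=142652-18479=124173; balance=2678211-124173=2554038
12. interest=⌊2554038·69/10000⌋=17622; principal=142652-17622=125030; balance=2554038-125030=2429008
13. interest=⌊2429008·69/10000⌋=16760; principal=142652-16760=125892; balance=2429008-125892=2303116
14. interest=⌊2303116·69/10000⌋=15891; principal=142652-15891=126761; balance=2303116-126761=2176355
15. interest=⌊2176355·69/10000⌋=15016; principal=142652-15016=127636; balance=2176355-127636=2048719
16. interest=⌊2048719·69/10000⌋=14136; principal=142652-14136=128516; balance=2048719-128516=1920203
17. interest=⌊1920203·69/10000⌋=13249; principal=142652-13249=129403; balance=1920203-129403=1790800
18. interest=⌊1790800·69/10000⌋=12356; principal=142652-12356=130296; balance=1790800-130296=1660504
19. interest=⌊1660504·69/10000⌋=11457; principal=142652-11457=131195; balance=1660504-131195=1529309
20. interest=⌊1529309·69/10000⌋=10552; principal=142652-10552=132100; balance=1529309-132100=1397209
21. interest=⌊1397209·69/10000⌋=9640; principal=142652-9640=133012; balance=1397209-133012=1264197
22. interest=⌊1264197·69/10000⌋=8722; principal=142652-8722=133930; balance=1264197-133930=1130267
23. interest=⌊1130267·69/10000⌋=7798; principal=142652-7798=134854; balance=1130267-134854=995413
24. interest=⌊995413·69/10000⌋=6868; principal=142652-6868=135784; balance=995413-135784=859629
25. interest=⌊859629·69/10000⌋=5931; principal=142652-5931=136721; balance=859629-136721=722908
26. interest=⌊722908·69/10000⌋=4988; principal=142652-4988=137664; balance=722908-137664=585244
27. interest=⌊585244·69/10000⌋=4038; principal=142652-4038=138614; balance=585244-138614=446630
28. interest=⌊446630·69/10000⌋=3081; principal=142652-3081=139571; balance=446630-139571=307059
29. interest=⌊307059·69/10000⌋=2118; principal=142652-2118=140534; balance=307059-140534=166525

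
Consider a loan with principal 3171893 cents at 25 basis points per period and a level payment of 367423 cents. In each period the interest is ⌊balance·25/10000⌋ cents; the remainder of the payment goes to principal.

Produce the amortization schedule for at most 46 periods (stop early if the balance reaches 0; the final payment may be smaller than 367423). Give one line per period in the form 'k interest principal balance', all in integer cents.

1. interest=⌊3171893·25/10000⌋=7929; principal=367423-7929=359494; balance=3171893-359494=2812399
2. interest=⌊2812399·25/10000⌋=7030; principal=367423-7030=360393; balance=2812399-360393=2452006
3. interest=⌊2452006·25/10000⌋=6130; principal=367423-6130=361293; balance=2452006-361293=2090713
4. interest=⌊2090713·25/10000⌋=5226; principal=367423-5226=362197; balance=2090713-362197=1728516
5. interest=⌊1728516·25/10000⌋=4321; principal=367423-4321=363102; balance=1728516-363102=1365414
6. interest=⌊1365414·25/10000⌋=3413; principal=367423-3413=364010; balance=1365414-364010=1001404
7. interest=⌊1001404·25/10000⌋=2503; principal=367423-2503=364920; balance=1001404-364920=636484
8. interest=⌊636484·25/10000⌋=1591; principal=367423-1591=365832; balance=636484-365832=270652
9. interest=⌊270652·25/10000⌋=676; principal=min(367423-676,270652)=270652; balance=270652-270652=0

1 7929 359494 2812399
2 7030 360393 2452006
3 6130 361293 2090713
4 5226 362197 1728516
5 4321 363102 1365414
6 3413 364010 1001404
7 2503 364920 636484
8 1591 365832 270652
9 676 270652 0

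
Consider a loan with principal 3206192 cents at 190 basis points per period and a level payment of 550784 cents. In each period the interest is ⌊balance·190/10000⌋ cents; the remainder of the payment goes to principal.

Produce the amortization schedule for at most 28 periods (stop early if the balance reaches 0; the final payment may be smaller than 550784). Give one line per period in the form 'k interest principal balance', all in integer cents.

1 60917 489867 2716325
2 51610 499174 2217151
3 42125 508659 1708492
4 32461 518323 1190169
5 22613 528171 661998
6 12577 538207 123791
7 2352 123791 0

1. interest=⌊3206192·190/10000⌋=60917; principal=550784-60917=489867; balance=3206192-489867=2716325
2. interest=⌊2716325·190/10000⌋=51610; principal=550784-51610=499174; balance=2716325-499174=2217151
3. interest=⌊2217151·190/10000⌋=42125; principal=550784-42125=508659; balance=2217151-508659=1708492
4. interest=⌊1708492·190/10000⌋=32461; principal=550784-32461=518323; balance=1708492-518323=1190169
5. interest=⌊1190169·190/10000⌋=22613; principal=550784-22613=528171; balance=1190169-528171=661998
6. interest=⌊661998·190/10000⌋=12577; principal=550784-12577=538207; balance=661998-538207=123791
7. interest=⌊123791·190/10000⌋=2352; principal=min(550784-2352,123791)=123791; balance=123791-123791=0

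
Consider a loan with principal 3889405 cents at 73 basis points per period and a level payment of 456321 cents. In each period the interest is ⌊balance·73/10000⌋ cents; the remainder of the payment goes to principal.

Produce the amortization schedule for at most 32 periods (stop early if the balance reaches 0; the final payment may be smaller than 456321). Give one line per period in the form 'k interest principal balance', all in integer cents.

1 28392 427929 3461476
2 25268 431053 3030423
3 22122 434199 2596224
4 18952 437369 2158855
5 15759 440562 1718293
6 12543 443778 1274515
7 9303 447018 827497
8 6040 450281 377216
9 2753 377216 0

1. interest=⌊3889405·73/10000⌋=28392; principal=456321-28392=427929; balance=3889405-427929=3461476
2. interest=⌊3461476·73/10000⌋=25268; principal=456321-25268=431053; balance=3461476-431053=3030423
3. interest=⌊3030423·73/10000⌋=22122; principal=456321-22122=434199; balance=3030423-434199=2596224
4. interest=⌊2596224·73/10000⌋=18952; principal=456321-18952=437369; balance=2596224-437369=2158855
5. interest=⌊2158855·73/10000⌋=15759; principal=456321-15759=440562; balance=2158855-440562=1718293
6. interest=⌊1718293·73/10000⌋=12543; principal=456321-12543=443778; balance=1718293-443778=1274515
7. interest=⌊1274515·73/10000⌋=9303; principal=456321-9303=447018; balance=1274515-447018=827497
8. interest=⌊827497·73/10000⌋=6040; principal=456321-6040=450281; balance=827497-450281=377216
9. interest=⌊377216·73/10000⌋=2753; principal=min(456321-2753,377216)=377216; balance=377216-377216=0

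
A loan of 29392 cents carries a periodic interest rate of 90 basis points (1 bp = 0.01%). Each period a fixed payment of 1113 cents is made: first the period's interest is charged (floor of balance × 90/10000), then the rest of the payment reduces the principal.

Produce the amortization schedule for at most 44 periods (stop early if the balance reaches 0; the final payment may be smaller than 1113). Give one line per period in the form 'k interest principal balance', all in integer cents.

1. interest=⌊29392·90/10000⌋=264; principal=1113-264=849; balance=29392-849=28543
2. interest=⌊28543·90/10000⌋=256; principal=1113-256=857; balance=28543-857=27686
3. interest=⌊27686·90/10000⌋=249; principal=1113-249=864; balance=27686-864=26822
4. interest=⌊26822·90/10000⌋=241; principal=1113-241=872; balance=26822-872=25950
5. interest=⌊25950·90/10000⌋=233; principal=1113-233=880; balance=25950-880=25070
6. interest=⌊25070·90/10000⌋=225; principal=1113-225=888; balance=25070-888=24182
7. interest=⌊24182·90/10000⌋=217; principal=1113-217=896; balance=24182-896=23286
8. interest=⌊23286·90/10000⌋=209; principal=1113-209=904; balance=23286-904=22382
9. interest=⌊22382·90/10000⌋=201; principal=1113-201=912; balance=22382-912=21470
10. interest=⌊21470·90/10000⌋=193; principal=1113-193=920; balance=21470-920=20550
11. interest=⌊20550·90/10000⌋=184; principal=1113-184=929; balance=20550-929=19621
12. interest=⌊19621·90/10000⌋=176; principal=1113-176=937; balance=19621-937=18684
13. interest=⌊18684·90/10000⌋=168; principal=1113-168=945; balance=18684-945=17739
14. interest=⌊17739·90/10000⌋=159; principal=1113-159=954; balance=17739-954=16785
15. interest=⌊16785·90/10000⌋=151; principal=1113-151=962; balance=16785-962=15823
16. interest=⌊15823·90/10000⌋=142; principal=1113-142=971; balance=15823-971=14852
17. interest=⌊14852·90/10000⌋=133; principal=1113-133=980; balance=14852-980=13872
18. interest=⌊13872·90/10000⌋=124; principal=1113-124=989; balance=13872-989=12883
19. interest=⌊12883·90/10000⌋=115; principal=1113-115=998; balance=12883-998=11885
20. interest=⌊11885·90/10000⌋=106; principal=1113-106=1007; balance=11885-1007=10878
21. interest=⌊10878·90/10000⌋=97; principal=1113-97=1016; balance=10878-1016=9862
22. interest=⌊9862·90/10000⌋=88; principal=1113-88=1025; balance=9862-1025=8837
23. interest=⌊8837·90/10000⌋=79; principal=1113-79=1034; balance=8837-1034=7803
24. interest=⌊7803·90/10000⌋=70; principal=1113-70=1043; balance=7803-1043=6760
25. interest=⌊6760·90/10000⌋=60; principal=1113-60=1053; balance=6760-1053=5707
26. interest=⌊5707·90/10000⌋=51; principal=1113-51=1062; balance=5707-1062=4645
27. interest=⌊4645·90/10000⌋=41; principal=1113-41=1072; balance=4645-1072=3573
28. interest=⌊3573·90/10000⌋=32; principal=1113-32=1081; balance=3573-1081=2492
29. interest=⌊2492·90/10000⌋=22; principal=1113-22=1091; balance=2492-1091=1401
30. interest=⌊1401·90/10000⌋=12; principal=1113-12=1101; balance=1401-1101=300
31. interest=⌊300·90/10000⌋=2; principal=min(1113-2,300)=300; balance=300-300=0

1 264 849 28543
2 256 857 27686
3 249 864 26822
4 241 872 25950
5 233 880 25070
6 225 888 24182
7 217 896 23286
8 209 904 22382
9 201 912 21470
10 193 920 20550
11 184 929 19621
12 176 937 18684
13 168 945 17739
14 159 954 16785
15 151 962 15823
16 142 971 14852
17 133 980 13872
18 124 989 12883
19 115 998 11885
20 106 1007 10878
21 97 1016 9862
22 88 1025 8837
23 79 1034 7803
24 70 1043 6760
25 60 1053 5707
26 51 1062 4645
27 41 1072 3573
28 32 1081 2492
29 22 1091 1401
30 12 1101 300
31 2 300 0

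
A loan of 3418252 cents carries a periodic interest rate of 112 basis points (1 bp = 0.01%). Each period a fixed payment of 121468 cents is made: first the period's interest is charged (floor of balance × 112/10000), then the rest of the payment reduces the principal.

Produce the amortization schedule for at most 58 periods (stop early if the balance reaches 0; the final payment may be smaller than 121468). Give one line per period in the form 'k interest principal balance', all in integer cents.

1. interest=⌊3418252·112/10000⌋=38284; principal=121468-38284=83184; balance=3418252-83184=3335068
2. interest=⌊3335068·112/10000⌋=37352; principal=121468-37352=84116; balance=3335068-84116=3250952
3. interest=⌊3250952·112/10000⌋=36410; principal=121468-36410=85058; balance=3250952-85058=3165894
4. interest=⌊3165894·112/10000⌋=35458; principal=121468-35458=86010; balance=3165894-86010=3079884
5. interest=⌊3079884·112/10000⌋=34494; principal=121468-34494=86974; balance=3079884-86974=2992910
6. interest=⌊2992910·112/10000⌋=33520; principal=121468-33520=87948; balance=2992910-87948=2904962
7. interest=⌊2904962·112/10000⌋=32535; principal=121468-32535=88933; balance=2904962-88933=2816029
8. interest=⌊2816029·112/10000⌋=31539; principal=121468-31539=89929; balance=2816029-89929=2726100
9. interest=⌊2726100·112/10000⌋=30532; principal=121468-30532=90936; balance=2726100-90936=2635164
10. interest=⌊2635164·112/10000⌋=29513; principal=121468-29513=91955; balance=2635164-91955=2543209
11. interest=⌊2543209·112/10000⌋=28483; principal=121468-28483=92985; balance=2543209-92985=2450224
12. interest=⌊2450224·112/10000⌋=27442; principal=121468-27442=94026; balance=2450224-94026=2356198
13. interest=⌊2356198·112/10000⌋=26389; principal=121468-26389=95079; balance=2356198-95079=2261119
14. interest=⌊2261119·112/10000⌋=25324; principal=121468-25324=96144; balance=2261119-96144=2164975
15. interest=⌊2164975·112/10000⌋=24247; principal=121468-24247=97221; balance=2164975-97221=2067754
16. interest=⌊2067754·112/10000⌋=23158; principal=121468-23158=98310; balance=2067754-98310=1969444
17. interest=⌊1969444·112/10000⌋=22057; principal=121468-22057=99411; balance=1969444-99411=1870033
18. interest=⌊1870033·112/10000⌋=20944; principal=121468-20944=100524; balance=1870033-100524=1769509
19. interest=⌊1769509·112/10000⌋=19818; principal=121468-19818=101650; balance=1769509-101650=1667859
20. interest=⌊1667859·112/10000⌋=18680; principal=121468-18680=102788; balance=1667859-102788=1565071
21. interest=⌊1565071·112/10000⌋=17528; principal=121468-17528=103940; balance=1565071-103940=1461131
22. interest=⌊1461131·112/10000⌋=16364; principal=121468-16364=105104; balance=1461131-105104=1356027
23. interest=⌊1356027·112/10000⌋=15187; principal=121468-15187=106281; balance=1356027-106281=1249746
24. interest=⌊1249746·112/10000⌋=13997; principal=121468-13997=107471; balance=1249746-107471=1142275
25. interest=⌊1142275·112/10000⌋=12793; principal=121468-12793=108675; balance=1142275-108675=1033600
26. interest=⌊1033600·112/10000⌋=11576; principal=121468-11576=109892; balance=1033600-109892=923708
27. interest=⌊923708·112/10000⌋=10345; principal=121468-10345=111123; balance=923708-111123=812585
28. interest=⌊812585·112/10000⌋=9100; principal=121468-9100=112368; balance=812585-112368=700217
29. interest=⌊700217·112/10000⌋=7842; principal=121468-7842=113626; balance=700217-113626=586591
30. interest=⌊586591·112/10000⌋=6569; principal=121468-6569=114899; balance=586591-114899=471692
31. interest=⌊471692·112/10000⌋=5282; principal=121468-5282=116186; balance=471692-116186=355506
32. interest=⌊355506·112/10000⌋=3981; principal=121468-3981=117487; balance=355506-117487=238019
33. interest=⌊238019·112/10000⌋=2665; principal=121468-2665=118803; balance=238019-118803=119216
34. interest=⌊119216·112/10000⌋=1335; principal=min(121468-1335,119216)=119216; balance=119216-119216=0

1 38284 83184 3335068
2 37352 84116 3250952
3 36410 85058 3165894
4 35458 86010 3079884
5 34494 86974 2992910
6 33520 87948 2904962
7 32535 88933 2816029
8 31539 89929 2726100
9 30532 90936 2635164
10 29513 91955 2543209
11 28483 92985 2450224
12 27442 94026 2356198
13 26389 95079 2261119
14 25324 96144 2164975
15 24247 97221 2067754
16 23158 98310 1969444
17 22057 99411 1870033
18 20944 100524 1769509
19 19818 101650 1667859
20 18680 102788 1565071
21 17528 103940 1461131
22 16364 105104 1356027
23 15187 106281 1249746
24 13997 107471 1142275
25 12793 108675 1033600
26 11576 109892 923708
27 10345 111123 812585
28 9100 112368 700217
29 7842 113626 586591
30 6569 114899 471692
31 5282 116186 355506
32 3981 117487 238019
33 2665 118803 119216
34 1335 119216 0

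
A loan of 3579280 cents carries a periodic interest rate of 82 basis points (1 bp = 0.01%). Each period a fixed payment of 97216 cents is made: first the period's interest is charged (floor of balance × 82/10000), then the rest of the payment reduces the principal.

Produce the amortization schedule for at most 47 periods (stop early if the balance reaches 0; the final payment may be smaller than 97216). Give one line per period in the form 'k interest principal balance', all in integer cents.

1 29350 67866 3511414
2 28793 68423 3442991
3 28232 68984 3374007
4 27666 69550 3304457
5 27096 70120 3234337
6 26521 70695 3163642
7 25941 71275 3092367
8 25357 71859 3020508
9 24768 72448 2948060
10 24174 73042 2875018
11 23575 73641 2801377
12 22971 74245 2727132
13 22362 74854 2652278
14 21748 75468 2576810
15 21129 76087 2500723
16 20505 76711 2424012
17 19876 77340 2346672
18 19242 77974 2268698
19 18603 78613 2190085
20 17958 79258 2110827
21 17308 79908 2030919
22 16653 80563 1950356
23 15992 81224 1869132
24 15326 81890 1787242
25 14655 82561 1704681
26 13978 83238 1621443
27 13295 83921 1537522
28 12607 84609 1452913
29 11913 85303 1367610
30 11214 86002 1281608
31 10509 86707 1194901
32 9798 87418 1107483
33 9081 88135 1019348
34 8358 88858 930490
35 7630 89586 840904
36 6895 90321 750583
37 6154 91062 659521
38 5408 91808 567713
39 4655 92561 475152
40 3896 93320 381832
41 3131 94085 287747
42 2359 94857 192890
43 1581 95635 97255
44 797 96419 836
45 6 836 0

1. interest=⌊3579280·82/10000⌋=29350; principal=97216-29350=67866; balance=3579280-67866=3511414
2. interest=⌊3511414·82/10000⌋=28793; principal=97216-28793=68423; balance=3511414-68423=3442991
3. interest=⌊3442991·82/10000⌋=28232; principal=97216-28232=68984; balance=3442991-68984=3374007
4. interest=⌊3374007·82/10000⌋=27666; principal=97216-27666=69550; balance=3374007-69550=3304457
5. interest=⌊3304457·82/10000⌋=27096; principal=97216-27096=70120; balance=3304457-70120=3234337
6. interest=⌊3234337·82/10000⌋=26521; principal=97216-26521=70695; balance=3234337-70695=3163642
7. interest=⌊3163642·82/10000⌋=25941; principal=97216-25941=71275; balance=3163642-71275=3092367
8. interest=⌊3092367·82/10000⌋=25357; principal=97216-25357=71859; balance=3092367-71859=3020508
9. interest=⌊3020508·82/10000⌋=24768; principal=97216-24768=72448; balance=3020508-72448=2948060
10. interest=⌊2948060·82/10000⌋=24174; principal=97216-24174=73042; balance=2948060-73042=2875018
11. interest=⌊2875018·82/10000⌋=23575; principal=97216-23575=73641; balance=2875018-73641=2801377
12. interest=⌊2801377·82/10000⌋=22971; principal=97216-22971=74245; balance=2801377-74245=2727132
13. interest=⌊2727132·82/10000⌋=22362; principal=97216-22362=74854; balance=2727132-74854=2652278
14. interest=⌊2652278·82/10000⌋=21748; principal=97216-21748=75468; balance=2652278-75468=2576810
15. interest=⌊2576810·82/10000⌋=21129; principal=97216-21129=76087; balance=2576810-76087=2500723
16. interest=⌊2500723·82/10000⌋=20505; principal=97216-20505=76711; balance=2500723-76711=2424012
17. interest=⌊2424012·82/10000⌋=19876; principal=97216-19876=77340; balance=2424012-77340=2346672
18. interest=⌊2346672·82/10000⌋=19242; principal=97216-19242=77974; balance=2346672-77974=2268698
19. interest=⌊2268698·82/10000⌋=18603; principal=97216-18603=78613; balance=2268698-78613=2190085
20. interest=⌊2190085·82/10000⌋=17958; principal=97216-17958=79258; balance=2190085-79258=2110827
21. interest=⌊2110827·82/10000⌋=17308; principal=97216-17308=79908; balance=2110827-79908=2030919
22. interest=⌊2030919·82/10000⌋=16653; principal=97216-16653=80563; balance=2030919-80563=1950356
23. interest=⌊1950356·82/10000⌋=15992; principal=97216-15992=81224; balance=1950356-81224=1869132
24. interest=⌊1869132·82/10000⌋=15326; principal=97216-15326=81890; balance=1869132-81890=1787242
25. interest=⌊1787242·82/10000⌋=14655; principal=97216-14655=82561; balance=1787242-82561=1704681
26. interest=⌊1704681·82/10000⌋=13978; principal=97216-13978=83238; balance=1704681-83238=1621443
27. interest=⌊1621443·82/10000⌋=13295; principal=97216-13295=83921; balance=1621443-83921=1537522
28. interest=⌊1537522·82/10000⌋=12607; principal=97216-12607=84609; balance=1537522-84609=1452913
29. interest=⌊1452913·82/10000⌋=11913; principal=97216-11913=85303; balance=1452913-85303=1367610
30. interest=⌊1367610·82/10000⌋=11214; principal=97216-11214=86002; balance=1367610-86002=1281608
31. interest=⌊1281608·82/10000⌋=10509; principal=97216-10509=86707; balance=1281608-86707=1194901
32. interest=⌊1194901·82/10000⌋=9798; principal=97216-9798=87418; balance=1194901-87418=1107483
33. interest=⌊1107483·82/10000⌋=9081; principal=97216-9081=88135; balance=1107483-88135=1019348
34. interest=⌊1019348·82/10000⌋=8358; principal=97216-8358=88858; balance=1019348-88858=930490
35. interest=⌊930490·82/10000⌋=7630; principal=97216-7630=89586; balance=930490-89586=840904
36. interest=⌊840904·82/10000⌋=6895; principal=97216-6895=90321; balance=840904-90321=750583
37. interest=⌊750583·82/10000⌋=6154; principal=97216-6154=91062; balance=750583-91062=659521
38. interest=⌊659521·82/10000⌋=5408; principal=97216-5408=91808; balance=659521-91808=567713
39. interest=⌊567713·82/10000⌋=4655; principal=97216-4655=92561; balance=567713-92561=475152
40. interest=⌊475152·82/10000⌋=3896; principal=97216-3896=93320; balance=475152-93320=381832
41. interest=⌊381832·82/10000⌋=3131; principal=97216-3131=94085; balance=381832-94085=287747
42. interest=⌊287747·82/10000⌋=2359; principal=97216-2359=94857; balance=287747-94857=192890
43. interest=⌊192890·82/10000⌋=1581; principal=97216-1581=95635; balance=192890-95635=97255
44. interest=⌊97255·82/10000⌋=797; principal=97216-797=96419; balance=97255-96419=836
45. interest=⌊836·82/10000⌋=6; principal=min(97216-6,836)=836; balance=836-836=0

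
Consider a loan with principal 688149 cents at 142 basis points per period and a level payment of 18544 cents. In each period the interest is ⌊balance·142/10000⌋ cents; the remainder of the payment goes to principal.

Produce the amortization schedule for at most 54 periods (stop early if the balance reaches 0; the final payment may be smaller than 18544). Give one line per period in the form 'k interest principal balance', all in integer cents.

1. interest=⌊688149·142/10000⌋=9771; principal=18544-9771=8773; balance=688149-8773=679376
2. interest=⌊679376·142/10000⌋=9647; principal=18544-9647=8897; balance=679376-8897=670479
3. interest=⌊670479·142/10000⌋=9520; principal=18544-9520=9024; balance=670479-9024=661455
4. interest=⌊661455·142/10000⌋=9392; principal=18544-9392=9152; balance=661455-9152=652303
5. interest=⌊652303·142/10000⌋=9262; principal=18544-9262=9282; balance=652303-9282=643021
6. interest=⌊643021·142/10000⌋=9130; principal=18544-9130=9414; balance=643021-9414=633607
7. interest=⌊633607·142/10000⌋=8997; principal=18544-8997=9547; balance=633607-9547=624060
8. interest=⌊624060·142/10000⌋=8861; principal=18544-8861=9683; balance=624060-9683=614377
9. interest=⌊614377·142/10000⌋=8724; principal=18544-8724=9820; balance=614377-9820=604557
10. interest=⌊604557·142/10000⌋=8584; principal=18544-8584=9960; balance=604557-9960=594597
11. interest=⌊594597·142/10000⌋=8443; principal=18544-8443=10101; balance=594597-10101=584496
12. interest=⌊584496·142/10000⌋=8299; principal=18544-8299=10245; balance=584496-10245=574251
13. interest=⌊574251·142/10000⌋=8154; principal=18544-8154=10390; balance=574251-10390=563861
14. interest=⌊563861·142/10000⌋=8006; principal=18544-8006=10538; balance=563861-10538=553323
15. interest=⌊553323·142/10000⌋=7857; principal=18544-7857=10687; balance=553323-10687=542636
16. interest=⌊542636·142/10000⌋=7705; principal=18544-7705=10839; balance=542636-10839=531797
17. interest=⌊531797·142/10000⌋=7551; principal=18544-7551=10993; balance=531797-10993=520804
18. interest=⌊520804·142/10000⌋=7395; principal=18544-7395=11149; balance=520804-11149=509655
19. interest=⌊509655·142/10000⌋=7237; principal=18544-7237=11307; balance=509655-11307=498348
20. interest=⌊498348·142/10000⌋=7076; principal=18544-7076=11468; balance=498348-11468=486880
21. interest=⌊486880·142/10000⌋=6913; principal=18544-6913=11631; balance=486880-11631=475249
22. interest=⌊475249·142/10000⌋=6748; principal=18544-6748=11796; balance=475249-11796=463453
23. interest=⌊463453·142/10000⌋=6581; principal=18544-6581=11963; balance=463453-11963=451490
24. interest=⌊451490·142/10000⌋=6411; principal=18544-6411=12133; balance=451490-12133=439357
25. interest=⌊439357·142/10000⌋=6238; principal=18544-6238=12306; balance=439357-12306=427051
26. interest=⌊427051·142/10000⌋=6064; principal=18544-6064=12480; balance=427051-12480=414571
27. interest=⌊414571·142/10000⌋=5886; principal=18544-5886=12658; balance=414571-12658=401913
28. interest=⌊401913·142/10000⌋=5707; principal=18544-5707=12837; balance=401913-12837=389076
29. interest=⌊389076·142/10000⌋=5524; principal=18544-5524=13020; balance=389076-13020=376056
30. interest=⌊376056·142/10000⌋=5339; principal=18544-5339=13205; balance=376056-13205=362851
31. interest=⌊362851·142/10000⌋=5152; principal=18544-5152=13392; balance=362851-13392=349459
32. interest=⌊349459·142/10000⌋=4962; principal=18544-4962=13582; balance=349459-13582=335877
33. interest=⌊335877·142/10000⌋=4769; principal=18544-4769=13775; balance=335877-13775=322102
34. interest=⌊322102·142/10000⌋=4573; principal=18544-4573=13971; balance=322102-13971=308131
35. interest=⌊308131·142/10000⌋=4375; principal=18544-4375=14169; balance=308131-14169=293962
36. interest=⌊293962·142/10000⌋=4174; principal=18544-4174=14370; balance=293962-14370=279592
37. interest=⌊279592·142/10000⌋=3970; principal=18544-3970=14574; balance=279592-14574=265018
38. interest=⌊265018·142/10000⌋=3763; principal=18544-3763=14781; balance=265018-14781=250237
39. interest=⌊250237·142/10000⌋=3553; principal=18544-3553=14991; balance=250237-14991=235246
40. interest=⌊235246·142/10000⌋=3340; principal=18544-3340=15204; balance=235246-15204=220042
41. interest=⌊220042·142/10000⌋=3124; principal=18544-3124=15420; balance=220042-15420=204622
42. interest=⌊204622·142/10000⌋=2905; principal=18544-2905=15639; balance=204622-15639=188983
43. interest=⌊188983·142/10000⌋=2683; principal=18544-2683=15861; balance=188983-15861=173122
44. interest=⌊173122·142/10000⌋=2458; principal=18544-2458=16086; balance=173122-16086=157036
45. interest=⌊157036·142/10000⌋=2229; principal=18544-2229=16315; balance=157036-16315=140721
46. interest=⌊140721·142/10000⌋=1998; principal=18544-1998=16546; balance=140721-16546=124175
47. interest=⌊124175·142/10000⌋=1763; principal=18544-1763=16781; balance=124175-16781=107394
48. interest=⌊107394·142/10000⌋=1524; principal=18544-1524=17020; balance=107394-17020=90374
49. interest=⌊90374·142/10000⌋=1283; principal=18544-1283=17261; balance=90374-17261=73113
50. interest=⌊73113·142/10000⌋=1038; principal=18544-1038=17506; balance=73113-17506=55607
51. interest=⌊55607·142/10000⌋=789; principal=18544-789=17755; balance=55607-17755=37852
52. interest=⌊37852·142/10000⌋=537; principal=18544-537=18007; balance=37852-18007=19845
53. interest=⌊19845·142/10000⌋=281; principal=18544-281=18263; balance=19845-18263=1582
54. interest=⌊1582·142/10000⌋=22; principal=min(18544-22,1582)=1582; balance=1582-1582=0

1 9771 8773 679376
2 9647 8897 670479
3 9520 9024 661455
4 9392 9152 652303
5 9262 9282 643021
6 9130 9414 633607
7 8997 9547 624060
8 8861 9683 614377
9 8724 9820 604557
10 8584 9960 594597
11 8443 10101 584496
12 8299 10245 574251
13 8154 10390 563861
14 8006 10538 553323
15 7857 10687 542636
16 7705 10839 531797
17 7551 10993 520804
18 7395 11149 509655
19 7237 11307 498348
20 7076 11468 486880
21 6913 11631 475249
22 6748 11796 463453
23 6581 11963 451490
24 6411 12133 439357
25 6238 12306 427051
26 6064 12480 414571
27 5886 12658 401913
28 5707 12837 389076
29 5524 13020 376056
30 5339 13205 362851
31 5152 13392 349459
32 4962 13582 335877
33 4769 13775 322102
34 4573 13971 308131
35 4375 14169 293962
36 4174 14370 279592
37 3970 14574 265018
38 3763 14781 250237
39 3553 14991 235246
40 3340 15204 220042
41 3124 15420 204622
42 2905 15639 188983
43 2683 15861 173122
44 2458 16086 157036
45 2229 16315 140721
46 1998 16546 124175
47 1763 16781 107394
48 1524 17020 90374
49 1283 17261 73113
50 1038 17506 55607
51 789 17755 37852
52 537 18007 19845
53 281 18263 1582
54 22 1582 0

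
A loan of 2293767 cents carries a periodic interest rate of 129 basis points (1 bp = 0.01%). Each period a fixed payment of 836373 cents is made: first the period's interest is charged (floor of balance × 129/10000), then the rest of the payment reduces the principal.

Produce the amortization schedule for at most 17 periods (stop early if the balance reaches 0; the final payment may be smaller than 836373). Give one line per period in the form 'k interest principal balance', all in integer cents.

1 29589 806784 1486983
2 19182 817191 669792
3 8640 669792 0

1. interest=⌊2293767·129/10000⌋=29589; principal=836373-29589=806784; balance=2293767-806784=1486983
2. interest=⌊1486983·129/10000⌋=19182; principal=836373-19182=817191; balance=1486983-817191=669792
3. interest=⌊669792·129/10000⌋=8640; principal=min(836373-8640,669792)=669792; balance=669792-669792=0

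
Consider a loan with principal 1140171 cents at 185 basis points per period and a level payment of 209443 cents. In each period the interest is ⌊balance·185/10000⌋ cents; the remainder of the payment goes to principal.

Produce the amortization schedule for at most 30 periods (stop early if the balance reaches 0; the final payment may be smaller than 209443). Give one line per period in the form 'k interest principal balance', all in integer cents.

1. interest=⌊1140171·185/10000⌋=21093; principal=209443-21093=188350; balance=1140171-188350=951821
2. interest=⌊951821·185/10000⌋=17608; principal=209443-17608=191835; balance=951821-191835=759986
3. interest=⌊759986·185/10000⌋=14059; principal=209443-14059=195384; balance=759986-195384=564602
4. interest=⌊564602·185/10000⌋=10445; principal=209443-10445=198998; balance=564602-198998=365604
5. interest=⌊365604·185/10000⌋=6763; principal=209443-6763=202680; balance=365604-202680=162924
6. interest=⌊162924·185/10000⌋=3014; principal=min(209443-3014,162924)=162924; balance=162924-162924=0

1 21093 188350 951821
2 17608 191835 759986
3 14059 195384 564602
4 10445 198998 365604
5 6763 202680 162924
6 3014 162924 0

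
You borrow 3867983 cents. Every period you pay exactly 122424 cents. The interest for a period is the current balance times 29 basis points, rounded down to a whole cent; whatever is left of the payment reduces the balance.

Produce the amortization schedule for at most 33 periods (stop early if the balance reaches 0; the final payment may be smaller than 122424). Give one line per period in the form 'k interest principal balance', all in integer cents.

1 11217 111207 3756776
2 10894 111530 3645246
3 10571 111853 3533393
4 10246 112178 3421215
5 9921 112503 3308712
6 9595 112829 3195883
7 9268 113156 3082727
8 8939 113485 2969242
9 8610 113814 2855428
10 8280 114144 2741284
11 7949 114475 2626809
12 7617 114807 2512002
13 7284 115140 2396862
14 6950 115474 2281388
15 6616 115808 2165580
16 6280 116144 2049436
17 5943 116481 1932955
18 5605 116819 1816136
19 5266 117158 1698978
20 4927 117497 1581481
21 4586 117838 1463643
22 4244 118180 1345463
23 3901 118523 1226940
24 3558 118866 1108074
25 3213 119211 988863
26 2867 119557 869306
27 2520 119904 749402
28 2173 120251 629151
29 1824 120600 508551
30 1474 120950 387601
31 1124 121300 266301
32 772 121652 144649
33 419 122005 22644

1. interest=⌊3867983·29/10000⌋=11217; principal=122424-11217=111207; balance=3867983-111207=3756776
2. interest=⌊3756776·29/10000⌋=10894; principal=122424-10894=111530; balance=3756776-111530=3645246
3. interest=⌊3645246·29/10000⌋=10571; principal=122424-10571=111853; balance=3645246-111853=3533393
4. interest=⌊3533393·29/10000⌋=10246; principal=122424-10246=112178; balance=3533393-112178=3421215
5. interest=⌊3421215·29/10000⌋=9921; principal=122424-9921=112503; balance=3421215-112503=3308712
6. interest=⌊3308712·29/10000⌋=9595; principal=122424-9595=112829; balance=3308712-112829=3195883
7. interest=⌊3195883·29/10000⌋=9268; principal=122424-9268=113156; balance=3195883-113156=3082727
8. interest=⌊3082727·29/10000⌋=8939; principal=122424-8939=113485; balance=3082727-113485=2969242
9. interest=⌊2969242·29/10000⌋=8610; principal=122424-8610=113814; balance=2969242-113814=2855428
10. interest=⌊2855428·29/10000⌋=8280; principal=122424-8280=114144; balance=2855428-114144=2741284
11. interest=⌊2741284·29/10000⌋=7949; principal=122424-7949=114475; balance=2741284-114475=2626809
12. interest=⌊2626809·29/10000⌋=7617; principal=122424-7617=114807; balance=2626809-114807=2512002
13. interest=⌊2512002·29/10000⌋=7284; principal=122424-7284=115140; balance=2512002-115140=2396862
14. interest=⌊2396862·29/10000⌋=6950; principal=122424-6950=115474; balance=2396862-115474=2281388
15. interest=⌊2281388·29/10000⌋=6616; principal=122424-6616=115808; balance=2281388-115808=2165580
16. interest=⌊2165580·29/10000⌋=6280; principal=122424-6280=116144; balance=2165580-116144=2049436
17. interest=⌊2049436·29/10000⌋=5943; principal=122424-5943=116481; balance=2049436-116481=1932955
18. interest=⌊1932955·29/10000⌋=5605; principal=122424-5605=116819; balance=1932955-116819=1816136
19. interest=⌊1816136·29/10000⌋=5266; principal=122424-5266=117158; balance=1816136-117158=1698978
20. interest=⌊1698978·29/10000⌋=4927; principal=122424-4927=117497; balance=1698978-117497=1581481
21. interest=⌊1581481·29/10000⌋=4586; principal=122424-4586=117838; balance=1581481-117838=1463643
22. interest=⌊1463643·29/10000⌋=4244; principal=122424-4244=118180; balance=1463643-118180=1345463
23. interest=⌊1345463·29/10000⌋=3901; principal=122424-3901=118523; balance=1345463-118523=1226940
24. interest=⌊1226940·29/10000⌋=3558; principal=122424-3558=118866; balance=1226940-118866=1108074
25. interest=⌊1108074·29/10000⌋=3213; principal=122424-3213=119211; balance=1108074-119211=988863
26. interest=⌊988863·29/10000⌋=2867; principal=122424-2867=119557; balance=988863-119557=869306
27. interest=⌊869306·29/10000⌋=2520; principal=122424-2520=119904; balance=869306-119904=749402
28. interest=⌊749402·29/10000⌋=2173; principal=122424-2173=120251; balance=749402-120251=629151
29. interest=⌊629151·29/10000⌋=1824; principal=122424-1824=120600; balance=629151-120600=508551
30. interest=⌊508551·29/10000⌋=1474; principal=122424-1474=120950; balance=508551-120950=387601
31. interest=⌊387601·29/10000⌋=1124; principal=122424-1124=121300; balance=387601-121300=266301
32. interest=⌊266301·29/10000⌋=772; principal=122424-772=121652; balance=266301-121652=144649
33. interest=⌊144649·29/10000⌋=419; principal=122424-419=122005; balance=144649-122005=22644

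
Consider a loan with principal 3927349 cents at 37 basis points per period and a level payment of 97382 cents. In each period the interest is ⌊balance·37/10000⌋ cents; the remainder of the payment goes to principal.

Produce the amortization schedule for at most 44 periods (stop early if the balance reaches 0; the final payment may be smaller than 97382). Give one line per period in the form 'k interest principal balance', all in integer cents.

1 14531 82851 3844498
2 14224 83158 3761340
3 13916 83466 3677874
4 13608 83774 3594100
5 13298 84084 3510016
6 12987 84395 3425621
7 12674 84708 3340913
8 12361 85021 3255892
9 12046 85336 3170556
10 11731 85651 3084905
11 11414 85968 2998937
12 11096 86286 2912651
13 10776 86606 2826045
14 10456 86926 2739119
15 10134 87248 2651871
16 9811 87571 2564300
17 9487 87895 2476405
18 9162 88220 2388185
19 8836 88546 2299639
20 8508 88874 2210765
21 8179 89203 2121562
22 7849 89533 2032029
23 7518 89864 1942165
24 7186 90196 1851969
25 6852 90530 1761439
26 6517 90865 1670574
27 6181 91201 1579373
28 5843 91539 1487834
29 5504 91878 1395956
30 5165 92217 1303739
31 4823 92559 1211180
32 4481 92901 1118279
33 4137 93245 1025034
34 3792 93590 931444
35 3446 93936 837508
36 3098 94284 743224
37 2749 94633 648591
38 2399 94983 553608
39 2048 95334 458274
40 1695 95687 362587
41 1341 96041 266546
42 986 96396 170150
43 629 96753 73397
44 271 73397 0

1. interest=⌊3927349·37/10000⌋=14531; principal=97382-14531=82851; balance=3927349-82851=3844498
2. interest=⌊3844498·37/10000⌋=14224; principal=97382-14224=83158; balance=3844498-83158=3761340
3. interest=⌊3761340·37/10000⌋=13916; principal=97382-13916=83466; balance=3761340-83466=3677874
4. interest=⌊3677874·37/10000⌋=13608; principal=97382-13608=83774; balance=3677874-83774=3594100
5. interest=⌊3594100·37/10000⌋=13298; principal=97382-13298=84084; balance=3594100-84084=3510016
6. interest=⌊3510016·37/10000⌋=12987; principal=97382-12987=84395; balance=3510016-84395=3425621
7. interest=⌊3425621·37/10000⌋=12674; principal=97382-12674=84708; balance=3425621-84708=3340913
8. interest=⌊3340913·37/10000⌋=12361; principal=97382-12361=85021; balance=3340913-85021=3255892
9. interest=⌊3255892·37/10000⌋=12046; principal=97382-12046=85336; balance=3255892-85336=3170556
10. interest=⌊3170556·37/10000⌋=11731; principal=97382-11731=85651; balance=3170556-85651=3084905
11. interest=⌊3084905·37/10000⌋=11414; principal=97382-11414=85968; balance=3084905-85968=2998937
12. interest=⌊2998937·37/10000⌋=11096; principal=97382-11096=86286; balance=2998937-86286=2912651
13. interest=⌊2912651·37/10000⌋=10776; principal=97382-10776=86606; balance=2912651-86606=2826045
14. interest=⌊2826045·37/10000⌋=10456; principal=97382-10456=86926; balance=2826045-86926=2739119
15. interest=⌊2739119·37/10000⌋=10134; principal=97382-10134=87248; balance=2739119-87248=2651871
16. interest=⌊2651871·37/10000⌋=9811; principal=97382-9811=87571; balance=2651871-87571=2564300
17. interest=⌊2564300·37/10000⌋=9487; principal=97382-9487=87895; balance=2564300-87895=2476405
18. interest=⌊2476405·37/10000⌋=9162; principal=97382-9162=88220; balance=2476405-88220=2388185
19. interest=⌊2388185·37/10000⌋=8836; principal=97382-8836=88546; balance=2388185-88546=2299639
20. interest=⌊2299639·37/10000⌋=8508; principal=97382-8508=88874; balance=2299639-88874=2210765
21. interest=⌊2210765·37/10000⌋=8179; principal=97382-8179=89203; balance=2210765-89203=2121562
22. interest=⌊2121562·37/10000⌋=7849; principal=97382-7849=89533; balance=2121562-89533=2032029
23. interest=⌊2032029·37/10000⌋=7518; principal=97382-7518=89864; balance=2032029-89864=1942165
24. interest=⌊1942165·37/10000⌋=7186; principal=97382-7186=90196; balance=1942165-90196=1851969
25. interest=⌊1851969·37/10000⌋=6852; principal=97382-6852=90530; balance=1851969-90530=1761439
26. interest=⌊1761439·37/10000⌋=6517; principal=97382-6517=90865; balance=1761439-90865=1670574
27. interest=⌊1670574·37/10000⌋=6181; principal=97382-6181=91201; balance=1670574-91201=1579373
28. interest=⌊1579373·37/10000⌋=5843; principal=97382-5843=91539; balance=1579373-91539=1487834
29. interest=⌊1487834·37/10000⌋=5504; principal=97382-5504=91878; balance=1487834-91878=1395956
30. interest=⌊1395956·37/10000⌋=5165; principal=97382-5165=92217; balance=1395956-92217=1303739
31. interest=⌊1303739·37/10000⌋=4823; principal=97382-4823=92559; balance=1303739-92559=1211180
32. interest=⌊1211180·37/10000⌋=4481; principal=97382-4481=92901; balance=1211180-92901=1118279
33. interest=⌊1118279·37/10000⌋=4137; principal=97382-4137=93245; balance=1118279-93245=1025034
34. interest=⌊1025034·37/10000⌋=3792; principal=97382-3792=93590; balance=1025034-93590=931444
35. interest=⌊931444·37/10000⌋=3446; principal=97382-3446=93936; balance=931444-93936=837508
36. interest=⌊837508·37/10000⌋=3098; principal=97382-3098=94284; balance=837508-94284=743224
37. interest=⌊743224·37/10000⌋=2749; principal=97382-2749=94633; balance=743224-94633=648591
38. interest=⌊648591·37/10000⌋=2399; principal=97382-2399=94983; balance=648591-94983=553608
39. interest=⌊553608·37/10000⌋=2048; principal=97382-2048=95334; balance=553608-95334=458274
40. interest=⌊458274·37/10000⌋=1695; principal=97382-1695=95687; balance=458274-95687=362587
41. interest=⌊362587·37/10000⌋=1341; principal=97382-1341=96041; balance=362587-96041=266546
42. interest=⌊266546·37/10000⌋=986; principal=97382-986=96396; balance=266546-96396=170150
43. interest=⌊170150·37/10000⌋=629; principal=97382-629=96753; balance=170150-96753=73397
44. interest=⌊73397·37/10000⌋=271; principal=min(97382-271,73397)=73397; balance=73397-73397=0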